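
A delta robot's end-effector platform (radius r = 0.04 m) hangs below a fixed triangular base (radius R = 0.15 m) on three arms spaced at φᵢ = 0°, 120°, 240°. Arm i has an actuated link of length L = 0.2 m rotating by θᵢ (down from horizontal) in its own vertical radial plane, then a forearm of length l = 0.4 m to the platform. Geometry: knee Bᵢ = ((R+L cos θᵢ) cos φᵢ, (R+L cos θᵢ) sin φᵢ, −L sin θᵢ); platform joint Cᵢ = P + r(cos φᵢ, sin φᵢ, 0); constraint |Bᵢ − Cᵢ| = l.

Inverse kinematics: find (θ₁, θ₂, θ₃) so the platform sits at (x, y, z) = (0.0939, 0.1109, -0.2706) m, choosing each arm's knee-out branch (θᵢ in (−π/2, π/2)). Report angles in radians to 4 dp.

rotate P by −φ1: (0.0939, 0.1109, -0.2706)
  A cos θ + B sin θ = C:  0.0161·cos θ + -0.2706·sin θ = 0.0855
  √(A²+B²)=0.2711;  θ1 = -1.5114+1.2497 ≈ -0.2616
φ2=120.0° → target in arm frame (0.0491, -0.1368)
  A=0.0609, B=-0.2706, C=(l²−L²−A²−y'²−z²)/(2L)=0.0609
  θ2 = atan2(B,A) + arccos(C/0.2774) = 0.0000
φ3=240.0° → target in arm frame (-0.1430, 0.0259)
  A cos θ + B sin θ = C:  0.2530·cos θ + -0.2706·sin θ = -0.0447
  γ=atan2(-0.2706,0.2530)=-0.8190;  ψ=arccos(-0.1208)=1.6919;  θ3=γ+ψ≈0.8729

θ₁ = -0.2616, θ₂ = 0.0000, θ₃ = 0.8729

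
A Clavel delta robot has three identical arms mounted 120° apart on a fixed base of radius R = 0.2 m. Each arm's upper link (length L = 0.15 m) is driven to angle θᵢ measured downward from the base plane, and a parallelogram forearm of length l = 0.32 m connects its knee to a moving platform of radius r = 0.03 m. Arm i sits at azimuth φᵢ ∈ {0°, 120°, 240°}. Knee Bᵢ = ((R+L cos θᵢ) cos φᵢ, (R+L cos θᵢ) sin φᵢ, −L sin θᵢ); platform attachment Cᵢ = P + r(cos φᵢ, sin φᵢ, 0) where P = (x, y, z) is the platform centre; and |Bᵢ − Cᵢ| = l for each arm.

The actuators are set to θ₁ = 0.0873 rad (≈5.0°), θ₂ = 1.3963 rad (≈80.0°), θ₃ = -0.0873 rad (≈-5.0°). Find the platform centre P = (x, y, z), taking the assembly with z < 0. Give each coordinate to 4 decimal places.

(0.0555, -0.1109, -0.1561)

arm 1 at φ=0.0°: e+L cos θ1 = 0.3194;  O1 = (0.3194, 0.0000, -0.0131)
φ2=120.0°: virtual centre (-0.0980, 0.1698, -0.1477), radius l
φ3=240.0°: virtual centre (-0.1597, -0.2766, 0.0131), radius l
eliminate P² terms by subtracting sphere 1 from 2 and 3
plane₁₂: -0.8349x+0.3396y+-0.2693z = -0.0420
det = 0.7873;  x = 0.0295+-0.1667z,  y = -0.0511+0.3832z
into |P−O₁|² = l²: 1.1747z² + 0.0837z + -0.0156 = 0;  Δ = 0.0801;  z = -0.1561 or 0.0848 → z<0 root = -0.1561
x = 0.0555, y = -0.1109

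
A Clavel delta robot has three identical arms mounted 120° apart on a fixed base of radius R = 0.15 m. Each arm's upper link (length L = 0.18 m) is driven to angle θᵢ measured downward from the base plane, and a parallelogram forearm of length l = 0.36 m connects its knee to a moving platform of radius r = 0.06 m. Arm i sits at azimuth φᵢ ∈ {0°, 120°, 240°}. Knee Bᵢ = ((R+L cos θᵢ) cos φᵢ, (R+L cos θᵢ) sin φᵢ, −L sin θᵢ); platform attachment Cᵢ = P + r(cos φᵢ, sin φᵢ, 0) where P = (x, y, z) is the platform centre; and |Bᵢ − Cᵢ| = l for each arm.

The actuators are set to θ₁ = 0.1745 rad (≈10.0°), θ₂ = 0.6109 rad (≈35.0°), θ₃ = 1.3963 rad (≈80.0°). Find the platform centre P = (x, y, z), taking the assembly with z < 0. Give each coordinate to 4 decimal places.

(0.1457, 0.1417, -0.3390)

arm 1 at φ=0.0°: (R−r)+L cos θ1 = 0.2673;  O1 = (0.2673, 0.0000, -0.0313)
arm 2 at φ=120.0°: (R−r)+L cos θ2 = 0.2374;  O2 = (-0.1187, 0.2056, -0.1032)
O3 = (0.1213·cos240.0°, 0.1213·sin240.0°, -0.1773) = (-0.0606, -0.1050, -0.1773)
eliminate P² terms by subtracting sphere 1 from 2 and 3
linear system: -0.7720x+0.4113y = -0.0054−-0.1440z; -0.6558x+-0.2100y = -0.0263−-0.2920z
det = 0.4318;  x = 0.0276+-0.3482z,  y = 0.0388+-0.3034z
into |P−O₁|² = l²: 1.2133z² + 0.2058z + -0.0697 = 0;  Δ = 0.3806;  z = -0.3390 or 0.1694 → z<0 root = -0.3390
x = 0.1457, y = 0.1417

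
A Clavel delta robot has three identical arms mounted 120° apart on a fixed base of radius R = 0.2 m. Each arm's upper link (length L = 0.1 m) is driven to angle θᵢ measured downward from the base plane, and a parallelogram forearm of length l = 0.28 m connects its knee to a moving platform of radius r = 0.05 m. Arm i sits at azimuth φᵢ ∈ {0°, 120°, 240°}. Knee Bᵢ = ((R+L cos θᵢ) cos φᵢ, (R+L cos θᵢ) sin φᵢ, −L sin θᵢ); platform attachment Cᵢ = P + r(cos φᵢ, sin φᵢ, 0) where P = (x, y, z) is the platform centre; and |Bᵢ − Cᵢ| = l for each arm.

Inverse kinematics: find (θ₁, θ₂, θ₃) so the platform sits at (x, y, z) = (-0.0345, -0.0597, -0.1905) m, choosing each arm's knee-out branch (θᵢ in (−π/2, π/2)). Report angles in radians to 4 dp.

arm 1 (φ=0.0°): x'=-0.0345, y'=-0.0597
  A=0.1845, B=-0.1905, C=(l²−L²−A²−y'²−z²)/(2L)=-0.0275
  θ1 = atan2(B,A) + arccos(C/0.2652) = 0.8732
rotate P by −φ2: (-0.0345, 0.0597, -0.1905)
  A=0.1845, B=-0.1905, C=(l²−L²−A²−y'²−z²)/(2L)=-0.0274
  γ=atan2(-0.1905,0.1845)=-0.8015;  ψ=arccos(-0.1033)=1.6743;  θ2=γ+ψ≈0.8728
rotate P by −φ3: (0.0690, 0.0000, -0.1905)
  e−x'=0.0810;  (l²−L²−(e−x')²−y'²−z²)/2L = 0.1277
  γ=atan2(-0.1905,0.0810)=-1.1685;  ψ=arccos(0.6169)=0.9061;  θ3=γ+ψ≈-0.2625

θ₁ = 0.8732, θ₂ = 0.8728, θ₃ = -0.2625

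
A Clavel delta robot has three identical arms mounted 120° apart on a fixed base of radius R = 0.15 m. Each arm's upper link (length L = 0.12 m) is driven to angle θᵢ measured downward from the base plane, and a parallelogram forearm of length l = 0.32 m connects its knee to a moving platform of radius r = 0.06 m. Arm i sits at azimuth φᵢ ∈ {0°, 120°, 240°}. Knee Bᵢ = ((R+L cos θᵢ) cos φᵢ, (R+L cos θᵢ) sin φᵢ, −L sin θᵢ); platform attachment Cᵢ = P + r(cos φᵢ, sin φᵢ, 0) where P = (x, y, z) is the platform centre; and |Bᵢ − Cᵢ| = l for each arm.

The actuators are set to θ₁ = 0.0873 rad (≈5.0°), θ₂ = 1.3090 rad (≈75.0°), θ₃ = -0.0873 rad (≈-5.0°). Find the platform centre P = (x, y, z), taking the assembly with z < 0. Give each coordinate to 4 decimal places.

φ1=0.0°: virtual centre (0.2095, 0.0000, -0.0105), radius l
φ2=120.0°: virtual centre (-0.0605, 0.1048, -0.1159), radius l
arm 3 at φ=240.0°: e+L cos θ3 = 0.2095;  O3 = (-0.1048, -0.1815, 0.0105)
|O₂|²−|O₁|² = -0.0159;  |O₃|²−|O₁|² = 0.0000
plane₁₂: -0.5401x+0.2097y+-0.2109z = -0.0159
Cramer: x(z) = 0.0176-0.2067z;  y(z) = -0.0305+0.4733z
into |P−O₁|² = l²: 1.2668z² + 0.0714z + -0.0645 = 0;  Δ = 0.3321;  z = -0.2556 or 0.1993 → z<0 root = -0.2556
x = 0.0705, y = -0.1515

(0.0705, -0.1515, -0.2556)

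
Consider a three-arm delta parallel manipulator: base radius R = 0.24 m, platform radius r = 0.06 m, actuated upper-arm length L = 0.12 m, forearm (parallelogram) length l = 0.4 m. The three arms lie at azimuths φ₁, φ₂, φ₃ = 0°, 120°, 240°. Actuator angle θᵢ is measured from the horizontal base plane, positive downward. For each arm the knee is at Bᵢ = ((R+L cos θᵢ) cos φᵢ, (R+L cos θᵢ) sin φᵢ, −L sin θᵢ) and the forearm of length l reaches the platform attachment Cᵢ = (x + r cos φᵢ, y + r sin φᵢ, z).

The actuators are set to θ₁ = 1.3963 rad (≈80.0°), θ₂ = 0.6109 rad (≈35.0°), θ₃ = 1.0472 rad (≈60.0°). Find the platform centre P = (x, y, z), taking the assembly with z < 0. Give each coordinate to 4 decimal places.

arm 1 at φ=0.0°: (R−r)+L cos θ1 = 0.2008;  O1 = (0.2008, 0.0000, -0.1182)
φ2=120.0°: virtual centre (-0.1391, 0.2410, -0.0688), radius l
arm 3 at φ=240.0°: (R−r)+L cos θ3 = 0.2400;  O3 = (-0.1200, -0.2078, -0.1039)
eliminate P² terms by subtracting sphere 1 from 2 and 3
plane₁₂: -0.6800x+0.4820y+0.0987z = 0.0279
Cramer: x(z) = -0.0311+0.0925z;  y(z) = 0.0140-0.0742z
quadratic in z: (1.0141)z²+(0.1914)z+(-0.0921)=0, √Δ=0.6403 → z ∈ {-0.4101, 0.2214}; z = -0.4101 (taking z<0)
x = -0.0690, y = 0.0445

(-0.0690, 0.0445, -0.4101)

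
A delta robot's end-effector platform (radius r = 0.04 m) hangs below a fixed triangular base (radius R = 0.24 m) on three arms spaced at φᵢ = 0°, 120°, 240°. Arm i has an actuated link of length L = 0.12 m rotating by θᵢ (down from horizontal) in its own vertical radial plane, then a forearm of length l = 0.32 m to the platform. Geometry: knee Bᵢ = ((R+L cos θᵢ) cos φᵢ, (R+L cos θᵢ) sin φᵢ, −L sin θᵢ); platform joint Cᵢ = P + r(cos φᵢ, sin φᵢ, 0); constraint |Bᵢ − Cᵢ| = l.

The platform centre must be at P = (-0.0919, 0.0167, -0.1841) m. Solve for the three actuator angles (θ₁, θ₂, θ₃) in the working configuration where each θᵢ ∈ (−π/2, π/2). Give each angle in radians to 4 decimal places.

rotate P by −φ1: (-0.0919, 0.0167, -0.1841)
  e−x'=0.2919;  (l²−L²−(e−x')²−y'²−z²)/2L = -0.1307
  √(A²+B²)=0.3451;  θ1 = -0.5627+1.9593 ≈ 1.3967
arm 2 (φ=120.0°): x'=0.0604, y'=0.0712
  A=0.1396, B=-0.1841, C=(l²−L²−A²−y'²−z²)/(2L)=0.1231
  √(A²+B²)=0.2310;  θ2 = -0.9221+1.0088 ≈ 0.0867
rotate P by −φ3: (0.0315, -0.0879, -0.1841)
  A=0.1685, B=-0.1841, C=(l²−L²−A²−y'²−z²)/(2L)=0.0749
  γ=atan2(-0.1841,0.1685)=-0.8296;  ψ=arccos(0.3001)=1.2660;  θ3=γ+ψ≈0.4364

θ₁ = 1.3967, θ₂ = 0.0867, θ₃ = 0.4364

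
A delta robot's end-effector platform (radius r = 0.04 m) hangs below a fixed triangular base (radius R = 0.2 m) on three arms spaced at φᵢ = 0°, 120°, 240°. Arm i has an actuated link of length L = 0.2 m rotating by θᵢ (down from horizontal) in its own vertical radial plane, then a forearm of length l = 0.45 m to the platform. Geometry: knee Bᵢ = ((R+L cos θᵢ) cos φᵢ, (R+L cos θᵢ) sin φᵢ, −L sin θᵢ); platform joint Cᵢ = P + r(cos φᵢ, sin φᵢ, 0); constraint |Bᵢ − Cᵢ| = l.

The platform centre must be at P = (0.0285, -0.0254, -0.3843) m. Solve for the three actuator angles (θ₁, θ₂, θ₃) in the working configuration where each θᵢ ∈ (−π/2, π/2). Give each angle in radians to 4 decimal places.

arm 1 (φ=0.0°): x'=0.0285, y'=-0.0254
  e−x'=0.1315;  (l²−L²−(e−x')²−y'²−z²)/2L = -0.0078
  γ=atan2(-0.3843,0.1315)=-1.2411;  ψ=arccos(-0.0192)=1.5900;  θ1=γ+ψ≈0.3489
φ2=120.0° → target in arm frame (-0.0362, -0.0120)
  A cos θ + B sin θ = C:  0.1962·cos θ + -0.3843·sin θ = -0.0596
  √(A²+B²)=0.4315;  θ2 = -1.0987+1.7094 ≈ 0.6107
arm 3 (φ=240.0°): x'=0.0077, y'=0.0374
  A=0.1523, B=-0.3843, C=(l²−L²−A²−y'²−z²)/(2L)=-0.0244
  √(A²+B²)=0.4134;  θ3 = -1.1936+1.6299 ≈ 0.4363

θ₁ = 0.3489, θ₂ = 0.6107, θ₃ = 0.4363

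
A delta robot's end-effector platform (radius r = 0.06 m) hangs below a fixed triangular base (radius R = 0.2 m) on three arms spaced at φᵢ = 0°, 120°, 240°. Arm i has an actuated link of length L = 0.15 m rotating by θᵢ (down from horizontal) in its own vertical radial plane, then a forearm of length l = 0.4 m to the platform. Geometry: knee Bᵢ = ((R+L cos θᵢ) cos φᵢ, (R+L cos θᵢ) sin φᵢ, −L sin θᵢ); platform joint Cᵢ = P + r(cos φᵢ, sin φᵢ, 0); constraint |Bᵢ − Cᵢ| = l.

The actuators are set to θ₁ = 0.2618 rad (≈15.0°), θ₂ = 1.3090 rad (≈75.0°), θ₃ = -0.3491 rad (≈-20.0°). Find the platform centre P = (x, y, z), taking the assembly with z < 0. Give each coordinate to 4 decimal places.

(0.0461, -0.1888, -0.2983)

arm 1 at φ=0.0°: ρ1 = 0.2849;  S1 = (0.2849, 0.0000, -0.0388)
S2 = (0.1788·cos120.0°, 0.1788·sin120.0°, -0.1449) = (-0.0894, 0.1549, -0.1449)
φ3=240.0°: virtual centre (-0.1405, -0.2433, 0.0513), radius l
subtract pairs → two planes through P
plane₁₂: -0.7486x+0.3097y+-0.2121z = -0.0297
det = 0.6278;  x = 0.0236+-0.0755z,  y = -0.0389+0.5024z
into |P−S₁|² = l²: 1.2581z² + 0.0780z + -0.0887 = 0;  Δ = 0.4524;  z = -0.2983 or 0.2363 → z<0 root = -0.2983
x = 0.0461, y = -0.1888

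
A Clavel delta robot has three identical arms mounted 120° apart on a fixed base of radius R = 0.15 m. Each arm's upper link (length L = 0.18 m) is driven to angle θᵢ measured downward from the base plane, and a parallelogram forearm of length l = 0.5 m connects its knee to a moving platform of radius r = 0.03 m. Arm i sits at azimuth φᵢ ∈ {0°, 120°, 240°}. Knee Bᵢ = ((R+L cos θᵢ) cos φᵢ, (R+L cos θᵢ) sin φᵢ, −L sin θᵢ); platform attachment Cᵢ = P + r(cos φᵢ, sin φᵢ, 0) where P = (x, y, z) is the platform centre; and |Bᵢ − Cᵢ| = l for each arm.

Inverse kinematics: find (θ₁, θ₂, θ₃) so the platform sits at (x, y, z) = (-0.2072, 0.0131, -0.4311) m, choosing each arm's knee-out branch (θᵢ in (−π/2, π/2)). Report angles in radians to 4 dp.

θ₁ = 1.0470, θ₂ = -0.0001, θ₃ = 0.0875

arm 1 (φ=0.0°): x'=-0.2072, y'=0.0131
  e−x'=0.3272;  (l²−L²−(e−x')²−y'²−z²)/2L = -0.2097
  θ1 = atan2(B,A) + arccos(C/0.5412) = 1.0470
rotate P by −φ2: (0.1149, 0.1729, -0.4311)
  e−x'=0.0051;  (l²−L²−(e−x')²−y'²−z²)/2L = 0.0051
  γ=atan2(-0.4311,0.0051)=-1.5591;  ψ=arccos(0.0118)=1.5590;  θ2=γ+ψ≈-0.0001
φ3=240.0° → target in arm frame (0.0923, -0.1860)
  A cos θ + B sin θ = C:  0.0277·cos θ + -0.4311·sin θ = -0.0100
  √(A²+B²)=0.4320;  θ3 = -1.5065+1.5940 ≈ 0.0875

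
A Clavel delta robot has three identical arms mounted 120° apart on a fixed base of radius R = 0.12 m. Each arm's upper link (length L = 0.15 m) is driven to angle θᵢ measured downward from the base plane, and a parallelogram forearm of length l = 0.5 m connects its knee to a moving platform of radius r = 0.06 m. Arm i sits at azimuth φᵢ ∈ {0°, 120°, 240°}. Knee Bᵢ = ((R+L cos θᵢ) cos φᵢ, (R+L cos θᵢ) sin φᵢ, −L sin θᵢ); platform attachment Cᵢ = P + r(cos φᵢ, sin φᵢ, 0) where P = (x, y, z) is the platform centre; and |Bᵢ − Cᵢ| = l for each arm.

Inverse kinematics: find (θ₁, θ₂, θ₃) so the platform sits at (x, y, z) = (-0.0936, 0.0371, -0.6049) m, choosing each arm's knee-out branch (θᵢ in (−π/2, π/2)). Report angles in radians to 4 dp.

φ1=0.0° → target in arm frame (-0.0936, 0.0371)
  A cos θ + B sin θ = C:  0.1536·cos θ + -0.6049·sin θ = -0.5446
  θ1 = atan2(B,A) + arccos(C/0.6241) = 1.3091
arm 2 (φ=120.0°): x'=0.0789, y'=0.0625
  e−x'=-0.0189;  (l²−L²−(e−x')²−y'²−z²)/2L = -0.4756
  γ=atan2(-0.6049,-0.0189)=-1.6021;  ψ=arccos(-0.7858)=2.4748;  θ2=γ+ψ≈0.8727
arm 3 (φ=240.0°): x'=0.0147, y'=-0.0996
  e−x'=0.0453;  (l²−L²−(e−x')²−y'²−z²)/2L = -0.5013
  θ3 = atan2(B,A) + arccos(C/0.6066) = 1.0474

θ₁ = 1.3091, θ₂ = 0.8727, θ₃ = 1.0474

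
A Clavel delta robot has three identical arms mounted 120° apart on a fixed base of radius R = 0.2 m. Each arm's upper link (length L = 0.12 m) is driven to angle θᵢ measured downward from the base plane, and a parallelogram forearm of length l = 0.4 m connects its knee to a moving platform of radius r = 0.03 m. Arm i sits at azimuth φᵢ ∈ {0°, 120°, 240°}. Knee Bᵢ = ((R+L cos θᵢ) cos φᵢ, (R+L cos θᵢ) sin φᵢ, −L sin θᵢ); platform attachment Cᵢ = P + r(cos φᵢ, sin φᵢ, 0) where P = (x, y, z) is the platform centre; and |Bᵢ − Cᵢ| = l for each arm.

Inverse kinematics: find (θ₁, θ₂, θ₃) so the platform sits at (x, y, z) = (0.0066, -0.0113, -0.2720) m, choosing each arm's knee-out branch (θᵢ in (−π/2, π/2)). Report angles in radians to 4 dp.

arm 1 (φ=0.0°): x'=0.0066, y'=-0.0113
  A cos θ + B sin θ = C:  0.1634·cos θ + -0.2720·sin θ = 0.1866
  √(A²+B²)=0.3173;  θ1 = -1.0298+0.9420 ≈ -0.0878
rotate P by −φ2: (-0.0131, -0.0001, -0.2720)
  A cos θ + B sin θ = C:  0.1831·cos θ + -0.2720·sin θ = 0.1587
  θ2 = atan2(B,A) + arccos(C/0.3279) = 0.0871
arm 3 (φ=240.0°): x'=0.0065, y'=0.0114
  A cos θ + B sin θ = C:  0.1635·cos θ + -0.2720·sin θ = 0.1865
  √(A²+B²)=0.3174;  θ3 = -1.0295+0.9428 ≈ -0.0867

θ₁ = -0.0878, θ₂ = 0.0871, θ₃ = -0.0867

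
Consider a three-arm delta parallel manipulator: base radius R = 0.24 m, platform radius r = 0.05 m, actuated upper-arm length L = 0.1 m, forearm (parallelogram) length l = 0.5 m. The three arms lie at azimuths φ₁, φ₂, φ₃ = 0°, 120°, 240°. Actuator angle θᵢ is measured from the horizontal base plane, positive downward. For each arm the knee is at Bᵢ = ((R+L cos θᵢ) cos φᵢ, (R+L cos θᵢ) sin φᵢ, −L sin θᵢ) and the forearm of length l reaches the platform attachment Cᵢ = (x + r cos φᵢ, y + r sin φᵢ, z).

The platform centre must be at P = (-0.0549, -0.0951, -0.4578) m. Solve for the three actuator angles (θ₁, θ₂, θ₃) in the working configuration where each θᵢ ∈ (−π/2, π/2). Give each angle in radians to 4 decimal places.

θ₁ = 0.8721, θ₂ = 0.8721, θ₃ = -0.0876

arm 1 (φ=0.0°): x'=-0.0549, y'=-0.0951
  A=0.2449, B=-0.4578, C=(l²−L²−A²−y'²−z²)/(2L)=-0.1930
  γ=atan2(-0.4578,0.2449)=-1.0796;  ψ=arccos(-0.3717)=1.9517;  θ1=γ+ψ≈0.8721
φ2=120.0° → target in arm frame (-0.0549, 0.0951)
  e−x'=0.2449;  (l²−L²−(e−x')²−y'²−z²)/2L = -0.1930
  √(A²+B²)=0.5192;  θ2 = -1.0796+1.9517 ≈ 0.8721
φ3=240.0° → target in arm frame (0.1098, 0.0000)
  A cos θ + B sin θ = C:  0.0802·cos θ + -0.4578·sin θ = 0.1199
  √(A²+B²)=0.4648;  θ3 = -1.3974+1.3098 ≈ -0.0876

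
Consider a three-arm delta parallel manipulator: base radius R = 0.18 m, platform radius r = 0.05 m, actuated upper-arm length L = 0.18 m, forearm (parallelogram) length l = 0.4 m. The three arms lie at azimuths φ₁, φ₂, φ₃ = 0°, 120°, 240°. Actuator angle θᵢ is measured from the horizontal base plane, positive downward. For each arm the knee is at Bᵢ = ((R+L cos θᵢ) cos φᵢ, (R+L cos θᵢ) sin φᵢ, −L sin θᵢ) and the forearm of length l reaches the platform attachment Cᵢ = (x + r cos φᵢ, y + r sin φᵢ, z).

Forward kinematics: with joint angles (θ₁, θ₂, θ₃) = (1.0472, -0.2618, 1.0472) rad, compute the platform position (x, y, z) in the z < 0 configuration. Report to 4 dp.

φ1=0.0°: virtual centre (0.2200, 0.0000, -0.1559), radius l
arm 2 at φ=120.0°: e+L cos θ2 = 0.3039;  O2 = (-0.1519, 0.2632, 0.0466)
φ3=240.0°: virtual centre (-0.1100, -0.1905, -0.1559), radius l
eliminate P² terms by subtracting sphere 1 from 2 and 3
[-0.7439 0.5263 0.4049]·P = 0.0218;  [-0.6600 -0.3811 0.0000]·P = 0.0000
det = 0.6308;  x = -0.0132+0.2446z,  y = 0.0228+-0.4237z
into |P−O₁|² = l²: 1.2393z² + 0.1784z + -0.0808 = 0;  Δ = 0.4324;  z = -0.3373 or 0.1933 → z<0 root = -0.3373
x = -0.0957, y = 0.1657

(-0.0957, 0.1657, -0.3373)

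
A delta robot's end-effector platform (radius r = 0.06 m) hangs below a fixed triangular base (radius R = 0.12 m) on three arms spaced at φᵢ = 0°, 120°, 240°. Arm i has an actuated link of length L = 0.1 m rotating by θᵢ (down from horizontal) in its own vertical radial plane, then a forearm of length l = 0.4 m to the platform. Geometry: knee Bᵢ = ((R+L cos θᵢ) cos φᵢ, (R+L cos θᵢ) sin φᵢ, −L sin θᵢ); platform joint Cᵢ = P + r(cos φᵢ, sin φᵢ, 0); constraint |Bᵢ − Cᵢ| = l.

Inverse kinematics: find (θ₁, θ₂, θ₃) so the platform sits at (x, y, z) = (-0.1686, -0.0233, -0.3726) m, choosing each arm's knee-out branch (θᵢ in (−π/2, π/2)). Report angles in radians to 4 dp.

arm 1 (φ=0.0°): x'=-0.1686, y'=-0.0233
  A=0.2286, B=-0.3726, C=(l²−L²−A²−y'²−z²)/(2L)=-0.2082
  √(A²+B²)=0.4371;  θ1 = -1.0205+2.0671 ≈ 1.0466
rotate P by −φ2: (0.0641, 0.1577, -0.3726)
  A=-0.0041, B=-0.3726, C=(l²−L²−A²−y'²−z²)/(2L)=-0.0685
  θ2 = atan2(B,A) + arccos(C/0.3726) = 0.1739
arm 3 (φ=240.0°): x'=0.1045, y'=-0.1344
  e−x'=-0.0445;  (l²−L²−(e−x')²−y'²−z²)/2L = -0.0443
  γ=atan2(-0.3726,-0.0445)=-1.6896;  ψ=arccos(-0.1181)=1.6892;  θ3=γ+ψ≈-0.0004

θ₁ = 1.0466, θ₂ = 0.1739, θ₃ = -0.0004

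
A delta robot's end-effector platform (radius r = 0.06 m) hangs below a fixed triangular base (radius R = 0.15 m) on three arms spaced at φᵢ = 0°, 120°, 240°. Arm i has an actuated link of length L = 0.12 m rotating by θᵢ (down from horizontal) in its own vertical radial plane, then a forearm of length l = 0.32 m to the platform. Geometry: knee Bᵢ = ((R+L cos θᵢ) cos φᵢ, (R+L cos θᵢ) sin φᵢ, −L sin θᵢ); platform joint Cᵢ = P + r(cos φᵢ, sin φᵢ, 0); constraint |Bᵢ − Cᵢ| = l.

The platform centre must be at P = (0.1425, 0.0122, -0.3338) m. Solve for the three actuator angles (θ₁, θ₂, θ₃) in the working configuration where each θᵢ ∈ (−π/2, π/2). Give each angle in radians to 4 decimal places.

φ1=0.0° → target in arm frame (0.1425, 0.0122)
  e−x'=-0.0525;  (l²−L²−(e−x')²−y'²−z²)/2L = -0.1097
  γ=atan2(-0.3338,-0.0525)=-1.7268;  ψ=arccos(-0.3246)=1.9014;  θ1=γ+ψ≈0.1746
rotate P by −φ2: (-0.0607, -0.1295, -0.3338)
  A=0.1507, B=-0.3338, C=(l²−L²−A²−y'²−z²)/(2L)=-0.2621
  γ=atan2(-0.3338,0.1507)=-1.1468;  ψ=arccos(-0.7156)=2.3683;  θ2=γ+ψ≈1.2216
rotate P by −φ3: (-0.0818, 0.1173, -0.3338)
  e−x'=0.1718;  (l²−L²−(e−x')²−y'²−z²)/2L = -0.2779
  γ=atan2(-0.3338,0.1718)=-1.0954;  ψ=arccos(-0.7403)=2.4043;  θ3=γ+ψ≈1.3089

θ₁ = 0.1746, θ₂ = 1.2216, θ₃ = 1.3089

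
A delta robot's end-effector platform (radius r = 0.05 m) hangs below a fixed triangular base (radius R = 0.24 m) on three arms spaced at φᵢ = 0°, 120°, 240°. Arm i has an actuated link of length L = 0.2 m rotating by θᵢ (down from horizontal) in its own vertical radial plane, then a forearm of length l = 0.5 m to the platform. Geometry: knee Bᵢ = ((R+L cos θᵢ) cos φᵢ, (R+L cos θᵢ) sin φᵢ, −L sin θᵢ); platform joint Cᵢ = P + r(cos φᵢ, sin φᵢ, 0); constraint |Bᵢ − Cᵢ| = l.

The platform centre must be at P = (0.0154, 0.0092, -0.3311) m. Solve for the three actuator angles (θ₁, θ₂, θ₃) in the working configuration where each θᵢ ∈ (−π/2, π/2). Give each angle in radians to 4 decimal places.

rotate P by −φ1: (0.0154, 0.0092, -0.3311)
  A cos θ + B sin θ = C:  0.1746·cos θ + -0.3311·sin θ = 0.1745
  γ=atan2(-0.3311,0.1746)=-1.0855;  ψ=arccos(0.4662)=1.0858;  θ1=γ+ψ≈0.0003
arm 2 (φ=120.0°): x'=0.0003, y'=-0.0179
  A=0.1897, B=-0.3311, C=(l²−L²−A²−y'²−z²)/(2L)=0.1601
  θ2 = atan2(B,A) + arccos(C/0.3816) = 0.0873
φ3=240.0° → target in arm frame (-0.0157, 0.0087)
  e−x'=0.2057;  (l²−L²−(e−x')²−y'²−z²)/2L = 0.1450
  θ3 = atan2(B,A) + arccos(C/0.3898) = 0.1747

θ₁ = 0.0003, θ₂ = 0.0873, θ₃ = 0.1747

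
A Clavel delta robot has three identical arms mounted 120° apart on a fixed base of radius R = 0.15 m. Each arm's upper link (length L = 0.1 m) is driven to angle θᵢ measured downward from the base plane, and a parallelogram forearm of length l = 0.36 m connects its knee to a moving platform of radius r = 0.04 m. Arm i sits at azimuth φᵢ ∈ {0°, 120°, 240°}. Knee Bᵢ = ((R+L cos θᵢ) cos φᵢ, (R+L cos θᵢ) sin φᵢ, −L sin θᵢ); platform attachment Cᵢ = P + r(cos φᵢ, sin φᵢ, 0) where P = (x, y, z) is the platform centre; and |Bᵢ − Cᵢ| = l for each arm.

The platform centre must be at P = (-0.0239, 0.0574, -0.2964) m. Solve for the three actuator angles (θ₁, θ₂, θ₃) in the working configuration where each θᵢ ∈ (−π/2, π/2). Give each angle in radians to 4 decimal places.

θ₁ = 0.2618, θ₂ = -0.3488, θ₃ = 0.3494

rotate P by −φ1: (-0.0239, 0.0574, -0.2964)
  A cos θ + B sin θ = C:  0.1339·cos θ + -0.2964·sin θ = 0.0526
  γ=atan2(-0.2964,0.1339)=-1.1465;  ψ=arccos(0.1618)=1.4083;  θ1=γ+ψ≈0.2618
rotate P by −φ2: (0.0617, -0.0080, -0.2964)
  A=0.0483, B=-0.2964, C=(l²−L²−A²−y'²−z²)/(2L)=0.1467
  √(A²+B²)=0.3003;  θ2 = -1.4091+1.0603 ≈ -0.3488
φ3=240.0° → target in arm frame (-0.0378, -0.0494)
  A=0.1478, B=-0.2964, C=(l²−L²−A²−y'²−z²)/(2L)=0.0374
  θ3 = atan2(B,A) + arccos(C/0.3312) = 0.3494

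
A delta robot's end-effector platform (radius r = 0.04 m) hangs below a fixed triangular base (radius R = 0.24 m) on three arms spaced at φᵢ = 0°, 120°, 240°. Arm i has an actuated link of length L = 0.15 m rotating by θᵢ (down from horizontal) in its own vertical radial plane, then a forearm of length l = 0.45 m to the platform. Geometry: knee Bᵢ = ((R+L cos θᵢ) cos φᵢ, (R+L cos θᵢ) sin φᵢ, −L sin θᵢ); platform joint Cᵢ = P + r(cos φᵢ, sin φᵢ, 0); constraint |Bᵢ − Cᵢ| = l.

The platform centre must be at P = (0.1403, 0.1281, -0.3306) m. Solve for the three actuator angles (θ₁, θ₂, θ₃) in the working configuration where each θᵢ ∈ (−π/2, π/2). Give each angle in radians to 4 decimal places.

rotate P by −φ1: (0.1403, 0.1281, -0.3306)
  A=0.0597, B=-0.3306, C=(l²−L²−A²−y'²−z²)/(2L)=0.1691
  √(A²+B²)=0.3359;  θ1 = -1.3921+1.0433 ≈ -0.3488
arm 2 (φ=120.0°): x'=0.0408, y'=-0.1856
  e−x'=0.1592;  (l²−L²−(e−x')²−y'²−z²)/2L = 0.0364
  γ=atan2(-0.3306,0.1592)=-1.1220;  ψ=arccos(0.0992)=1.4714;  θ2=γ+ψ≈0.3494
arm 3 (φ=240.0°): x'=-0.1811, y'=0.0575
  A cos θ + B sin θ = C:  0.3811·cos θ + -0.3306·sin θ = -0.2594
  γ=atan2(-0.3306,0.3811)=-0.7146;  ψ=arccos(-0.5142)=2.1109;  θ3=γ+ψ≈1.3963

θ₁ = -0.3488, θ₂ = 0.3494, θ₃ = 1.3963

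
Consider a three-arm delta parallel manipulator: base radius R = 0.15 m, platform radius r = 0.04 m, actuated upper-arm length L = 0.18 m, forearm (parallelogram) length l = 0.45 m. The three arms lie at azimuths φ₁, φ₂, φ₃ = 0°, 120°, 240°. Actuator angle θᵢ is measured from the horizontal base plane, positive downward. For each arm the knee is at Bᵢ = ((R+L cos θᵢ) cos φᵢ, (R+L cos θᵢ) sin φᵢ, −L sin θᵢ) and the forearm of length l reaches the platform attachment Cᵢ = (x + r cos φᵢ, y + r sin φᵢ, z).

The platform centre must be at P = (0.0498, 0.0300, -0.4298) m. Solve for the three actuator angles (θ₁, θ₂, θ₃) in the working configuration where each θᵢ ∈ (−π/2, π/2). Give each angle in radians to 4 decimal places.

rotate P by −φ1: (0.0498, 0.0300, -0.4298)
  A=0.0602, B=-0.4298, C=(l²−L²−A²−y'²−z²)/(2L)=-0.0532
  γ=atan2(-0.4298,0.0602)=-1.4316;  ψ=arccos(-0.1226)=1.6937;  θ1=γ+ψ≈0.2621
arm 2 (φ=120.0°): x'=0.0011, y'=-0.0581
  e−x'=0.1089;  (l²−L²−(e−x')²−y'²−z²)/2L = -0.0830
  √(A²+B²)=0.4434;  θ2 = -1.3226+1.7590 ≈ 0.4364
arm 3 (φ=240.0°): x'=-0.0509, y'=0.0281
  A=0.1609, B=-0.4298, C=(l²−L²−A²−y'²−z²)/(2L)=-0.1147
  θ3 = atan2(B,A) + arccos(C/0.4589) = 0.6108

θ₁ = 0.2621, θ₂ = 0.4364, θ₃ = 0.6108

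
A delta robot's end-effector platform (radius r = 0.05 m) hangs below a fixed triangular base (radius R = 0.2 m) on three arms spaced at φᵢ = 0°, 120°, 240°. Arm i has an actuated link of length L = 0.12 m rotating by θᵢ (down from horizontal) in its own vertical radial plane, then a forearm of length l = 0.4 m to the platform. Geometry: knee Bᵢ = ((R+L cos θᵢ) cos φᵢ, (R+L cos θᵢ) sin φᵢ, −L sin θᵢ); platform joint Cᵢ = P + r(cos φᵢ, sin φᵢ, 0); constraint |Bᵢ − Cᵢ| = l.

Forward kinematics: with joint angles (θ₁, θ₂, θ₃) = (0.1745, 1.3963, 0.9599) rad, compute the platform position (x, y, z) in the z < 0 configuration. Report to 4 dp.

(0.1266, -0.0534, -0.3911)

arm 1 at φ=0.0°: ρ1 = 0.2682;  centre 1 = (0.2682, 0.0000, -0.0208)
arm 2 at φ=120.0°: ρ2 = 0.1708;  centre 2 = (-0.0854, 0.1479, -0.1182)
φ3=240.0°: virtual centre (-0.1094, -0.1895, -0.0983), radius l
eliminate P² terms by subtracting sphere 1 from 2 and 3
plane₁₂: -0.7072x+0.2959y+-0.1947z = -0.0292
Cramer: x(z) = 0.0314-0.2434z;  y(z) = -0.0236+0.0762z
quadratic in z: (1.0651)z²+(0.1533)z+(-0.1030)=0, √Δ=0.6798 → z ∈ {-0.3911, 0.2472}; z = -0.3911 (taking z<0)
x = 0.1266, y = -0.0534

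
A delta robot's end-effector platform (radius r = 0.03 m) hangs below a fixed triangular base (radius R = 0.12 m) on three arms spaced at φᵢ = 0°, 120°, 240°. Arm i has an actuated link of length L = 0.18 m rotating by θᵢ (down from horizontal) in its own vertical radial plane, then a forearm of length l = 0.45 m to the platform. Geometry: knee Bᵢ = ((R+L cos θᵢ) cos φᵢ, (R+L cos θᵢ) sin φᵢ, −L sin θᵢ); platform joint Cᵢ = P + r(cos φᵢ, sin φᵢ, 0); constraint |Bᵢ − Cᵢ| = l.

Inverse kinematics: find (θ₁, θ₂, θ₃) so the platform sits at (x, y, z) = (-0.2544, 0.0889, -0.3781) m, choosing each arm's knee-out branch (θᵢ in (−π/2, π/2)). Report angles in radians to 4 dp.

θ₁ = 1.3089, θ₂ = -0.1747, θ₃ = 0.4363

φ1=0.0° → target in arm frame (-0.2544, 0.0889)
  e−x'=0.3444;  (l²−L²−(e−x')²−y'²−z²)/2L = -0.2760
  γ=atan2(-0.3781,0.3444)=-0.8320;  ψ=arccos(-0.5397)=2.1409;  θ1=γ+ψ≈1.3089
rotate P by −φ2: (0.2042, 0.1759, -0.3781)
  A=-0.1142, B=-0.3781, C=(l²−L²−A²−y'²−z²)/(2L)=-0.0467
  γ=atan2(-0.3781,-0.1142)=-1.8641;  ψ=arccos(-0.1184)=1.6894;  θ2=γ+ψ≈-0.1747
arm 3 (φ=240.0°): x'=0.0502, y'=-0.2648
  e−x'=0.0398;  (l²−L²−(e−x')²−y'²−z²)/2L = -0.1237
  √(A²+B²)=0.3802;  θ3 = -1.4659+1.9023 ≈ 0.4363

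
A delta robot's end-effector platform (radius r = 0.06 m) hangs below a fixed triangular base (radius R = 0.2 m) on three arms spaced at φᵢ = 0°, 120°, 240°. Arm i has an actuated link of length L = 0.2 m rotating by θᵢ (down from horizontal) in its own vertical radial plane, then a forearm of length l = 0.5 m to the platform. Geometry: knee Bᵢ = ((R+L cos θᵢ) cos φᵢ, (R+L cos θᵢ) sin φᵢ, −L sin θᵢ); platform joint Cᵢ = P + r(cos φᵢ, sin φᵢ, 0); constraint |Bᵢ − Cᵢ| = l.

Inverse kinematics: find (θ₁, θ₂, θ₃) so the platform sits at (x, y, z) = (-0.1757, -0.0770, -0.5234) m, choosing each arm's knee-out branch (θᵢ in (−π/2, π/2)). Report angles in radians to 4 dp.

arm 1 (φ=0.0°): x'=-0.1757, y'=-0.0770
  A cos θ + B sin θ = C:  0.3157·cos θ + -0.5234·sin θ = -0.4239
  θ1 = atan2(B,A) + arccos(C/0.6112) = 1.3090
arm 2 (φ=120.0°): x'=0.0212, y'=0.1907
  A=0.1188, B=-0.5234, C=(l²−L²−A²−y'²−z²)/(2L)=-0.2861
  γ=atan2(-0.5234,0.1188)=-1.3475;  ψ=arccos(-0.5330)=2.1329;  θ2=γ+ψ≈0.7854
φ3=240.0° → target in arm frame (0.1545, -0.1137)
  e−x'=-0.0145;  (l²−L²−(e−x')²−y'²−z²)/2L = -0.1927
  γ=atan2(-0.5234,-0.0145)=-1.5986;  ψ=arccos(-0.3680)=1.9477;  θ3=γ+ψ≈0.3491

θ₁ = 1.3090, θ₂ = 0.7854, θ₃ = 0.3491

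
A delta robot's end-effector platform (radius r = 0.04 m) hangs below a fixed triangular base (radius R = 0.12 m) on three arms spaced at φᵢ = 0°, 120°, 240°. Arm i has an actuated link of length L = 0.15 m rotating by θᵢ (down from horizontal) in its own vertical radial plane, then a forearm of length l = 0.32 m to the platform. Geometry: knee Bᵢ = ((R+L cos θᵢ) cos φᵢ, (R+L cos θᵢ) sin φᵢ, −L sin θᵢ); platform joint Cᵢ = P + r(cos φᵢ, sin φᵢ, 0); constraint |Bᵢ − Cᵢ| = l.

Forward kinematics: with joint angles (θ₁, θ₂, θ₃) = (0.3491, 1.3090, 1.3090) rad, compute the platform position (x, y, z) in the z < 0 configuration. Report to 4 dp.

(0.1505, 0.0000, -0.3634)

arm 1 at φ=0.0°: ρ1 = 0.2210;  centre 1 = (0.2210, 0.0000, -0.0513)
arm 2 at φ=120.0°: ρ2 = 0.1188;  centre 2 = (-0.0594, 0.1029, -0.1449)
arm 3 at φ=240.0°: ρ3 = 0.1188;  centre 3 = (-0.0594, -0.1029, -0.1449)
|centre ₂|²−|centre ₁|² = -0.0163;  |centre ₃|²−|centre ₁|² = -0.0163
linear system: -0.5607x+0.2058y = -0.0163−-0.1872z; -0.5607x+-0.2058y = -0.0163−-0.1872z
det = 0.2308;  x = 0.0291+-0.3338z,  y = 0.0000+0.0000z
quadratic in z: (1.1114)z²+(0.2307)z+(-0.0630)=0, √Δ=0.5772 → z ∈ {-0.3634, 0.1559}; z = -0.3634 (taking z<0)
x = 0.1505, y = 0.0000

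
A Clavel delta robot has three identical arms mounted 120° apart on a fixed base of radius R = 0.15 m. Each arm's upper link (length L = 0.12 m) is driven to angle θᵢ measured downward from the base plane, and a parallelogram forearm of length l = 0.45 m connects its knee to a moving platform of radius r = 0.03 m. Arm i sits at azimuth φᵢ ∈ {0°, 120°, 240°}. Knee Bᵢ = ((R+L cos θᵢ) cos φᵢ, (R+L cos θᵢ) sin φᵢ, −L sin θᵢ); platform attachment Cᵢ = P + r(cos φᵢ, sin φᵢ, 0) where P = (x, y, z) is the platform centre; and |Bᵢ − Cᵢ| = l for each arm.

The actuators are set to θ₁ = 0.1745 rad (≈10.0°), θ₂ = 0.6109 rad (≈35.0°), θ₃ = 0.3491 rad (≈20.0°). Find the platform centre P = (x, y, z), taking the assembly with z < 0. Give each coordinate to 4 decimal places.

(0.0464, -0.0356, -0.4264)

arm 1 at φ=0.0°: (R−r)+L cos θ1 = 0.2382;  centre 1 = (0.2382, 0.0000, -0.0208)
centre 2 = (0.2183·cos120.0°, 0.2183·sin120.0°, -0.0688) = (-0.1091, 0.1890, -0.0688)
φ3=240.0°: virtual centre (-0.1164, -0.2016, -0.0410), radius l
eliminate P² terms by subtracting sphere 1 from 2 and 3
linear system: -0.6947x+0.3781y = -0.0048−-0.0960z; -0.7091x+-0.4032y = -0.0013−-0.0404z
det = 0.5482;  x = 0.0044+-0.0985z,  y = -0.0045+0.0730z
into |P−centre ₁|² = l²: 1.0150z² + 0.0871z + -0.1474 = 0;  Δ = 0.6060;  z = -0.4264 or 0.3406 → z<0 root = -0.4264
x = 0.0464, y = -0.0356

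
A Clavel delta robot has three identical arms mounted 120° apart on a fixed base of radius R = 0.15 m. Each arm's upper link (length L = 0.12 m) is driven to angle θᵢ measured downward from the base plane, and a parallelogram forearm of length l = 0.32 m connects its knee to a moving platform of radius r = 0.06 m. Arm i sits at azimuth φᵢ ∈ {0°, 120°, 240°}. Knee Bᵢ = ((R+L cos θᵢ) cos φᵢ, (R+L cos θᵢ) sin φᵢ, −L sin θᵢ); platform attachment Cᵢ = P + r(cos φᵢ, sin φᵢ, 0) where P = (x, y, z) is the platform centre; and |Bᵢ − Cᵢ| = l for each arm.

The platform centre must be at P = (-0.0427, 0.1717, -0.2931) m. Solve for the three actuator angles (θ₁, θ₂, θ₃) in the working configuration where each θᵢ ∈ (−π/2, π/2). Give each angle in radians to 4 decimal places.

φ1=0.0° → target in arm frame (-0.0427, 0.1717)
  A=0.1327, B=-0.2931, C=(l²−L²−A²−y'²−z²)/(2L)=-0.1875
  √(A²+B²)=0.3217;  θ1 = -1.1457+2.1929 ≈ 1.0472
arm 2 (φ=120.0°): x'=0.1700, y'=-0.0489
  A=-0.0800, B=-0.2931, C=(l²−L²−A²−y'²−z²)/(2L)=-0.0279
  √(A²+B²)=0.3038;  θ2 = -1.8374+1.6629 ≈ -0.1745
rotate P by −φ3: (-0.1273, -0.1228, -0.2931)
  A cos θ + B sin θ = C:  0.2173·cos θ + -0.2931·sin θ = -0.2510
  θ3 = atan2(B,A) + arccos(C/0.3649) = 1.3965

θ₁ = 1.0472, θ₂ = -0.1745, θ₃ = 1.3965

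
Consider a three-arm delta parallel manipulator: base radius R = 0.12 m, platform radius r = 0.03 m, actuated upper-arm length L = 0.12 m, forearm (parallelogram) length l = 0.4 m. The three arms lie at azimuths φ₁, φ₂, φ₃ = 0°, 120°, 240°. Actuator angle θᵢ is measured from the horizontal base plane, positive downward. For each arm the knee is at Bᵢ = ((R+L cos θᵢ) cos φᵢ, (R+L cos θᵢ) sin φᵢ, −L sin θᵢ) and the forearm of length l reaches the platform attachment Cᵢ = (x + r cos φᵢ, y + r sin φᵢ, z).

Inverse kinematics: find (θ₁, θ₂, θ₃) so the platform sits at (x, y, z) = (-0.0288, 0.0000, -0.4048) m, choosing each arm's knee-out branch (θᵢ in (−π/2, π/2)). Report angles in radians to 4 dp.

θ₁ = 0.6109, θ₂ = 0.4362, θ₃ = 0.4362

φ1=0.0° → target in arm frame (-0.0288, 0.0000)
  A=0.1188, B=-0.4048, C=(l²−L²−A²−y'²−z²)/(2L)=-0.1349
  θ1 = atan2(B,A) + arccos(C/0.4219) = 0.6109
arm 2 (φ=120.0°): x'=0.0144, y'=0.0249
  A cos θ + B sin θ = C:  0.0756·cos θ + -0.4048·sin θ = -0.1025
  γ=atan2(-0.4048,0.0756)=-1.3862;  ψ=arccos(-0.2489)=1.8224;  θ2=γ+ψ≈0.4362
rotate P by −φ3: (0.0144, -0.0249, -0.4048)
  A=0.0756, B=-0.4048, C=(l²−L²−A²−y'²−z²)/(2L)=-0.1025
  θ3 = atan2(B,A) + arccos(C/0.4118) = 0.4362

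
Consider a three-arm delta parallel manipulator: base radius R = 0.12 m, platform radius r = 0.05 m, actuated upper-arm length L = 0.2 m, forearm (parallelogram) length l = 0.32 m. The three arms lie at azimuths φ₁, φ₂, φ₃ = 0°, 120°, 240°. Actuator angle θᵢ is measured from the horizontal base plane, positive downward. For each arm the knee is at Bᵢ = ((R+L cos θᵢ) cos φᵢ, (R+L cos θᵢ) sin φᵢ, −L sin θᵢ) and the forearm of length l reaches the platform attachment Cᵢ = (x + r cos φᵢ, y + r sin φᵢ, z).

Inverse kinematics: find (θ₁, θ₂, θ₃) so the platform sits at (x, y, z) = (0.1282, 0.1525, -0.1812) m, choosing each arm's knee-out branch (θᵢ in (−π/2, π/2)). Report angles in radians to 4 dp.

θ₁ = -0.3492, θ₂ = 0.0873, θ₃ = 1.3093

rotate P by −φ1: (0.1282, 0.1525, -0.1812)
  A=-0.0582, B=-0.1812, C=(l²−L²−A²−y'²−z²)/(2L)=0.0073
  γ=atan2(-0.1812,-0.0582)=-1.8816;  ψ=arccos(0.0384)=1.5324;  θ1=γ+ψ≈-0.3492
φ2=120.0° → target in arm frame (0.0680, -0.1873)
  e−x'=0.0020;  (l²−L²−(e−x')²−y'²−z²)/2L = -0.0138
  √(A²+B²)=0.1812;  θ2 = -1.5596+1.6469 ≈ 0.0873
arm 3 (φ=240.0°): x'=-0.1962, y'=0.0348
  A=0.2662, B=-0.1812, C=(l²−L²−A²−y'²−z²)/(2L)=-0.1062
  θ3 = atan2(B,A) + arccos(C/0.3220) = 1.3093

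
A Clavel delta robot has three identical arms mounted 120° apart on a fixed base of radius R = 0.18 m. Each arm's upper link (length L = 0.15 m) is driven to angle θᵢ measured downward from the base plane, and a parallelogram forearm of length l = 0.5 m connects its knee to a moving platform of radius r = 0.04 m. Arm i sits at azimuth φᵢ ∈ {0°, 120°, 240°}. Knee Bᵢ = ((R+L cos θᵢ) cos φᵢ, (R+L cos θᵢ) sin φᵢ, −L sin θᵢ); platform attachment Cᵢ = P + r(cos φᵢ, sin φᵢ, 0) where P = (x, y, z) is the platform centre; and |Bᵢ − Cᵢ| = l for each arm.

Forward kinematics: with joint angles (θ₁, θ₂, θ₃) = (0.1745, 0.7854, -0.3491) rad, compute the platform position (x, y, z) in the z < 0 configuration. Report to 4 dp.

φ1=0.0°: virtual centre (0.2877, 0.0000, -0.0260), radius l
centre 2 = (0.2461·cos120.0°, 0.2461·sin120.0°, -0.1061) = (-0.1230, 0.2131, -0.1061)
centre 3 = (0.2810·cos240.0°, 0.2810·sin240.0°, 0.0513) = (-0.1405, -0.2433, 0.0513)
|centre ₂|²−|centre ₁|² = -0.0117;  |centre ₃|²−|centre ₁|² = -0.0019
[-0.8215 0.4262 -0.1600]·P = -0.0117;  [-0.8564 -0.4866 0.1547]·P = -0.0019
Cramer: x(z) = 0.0085-0.0156z;  y(z) = -0.0110+0.3454z
quadratic in z: (1.1195)z²+(0.0532)z+(-0.1712)=0, √Δ=0.8773 → z ∈ {-0.4156, 0.3680}; z = -0.4156 (taking z<0)
x = 0.0150, y = -0.1546

(0.0150, -0.1546, -0.4156)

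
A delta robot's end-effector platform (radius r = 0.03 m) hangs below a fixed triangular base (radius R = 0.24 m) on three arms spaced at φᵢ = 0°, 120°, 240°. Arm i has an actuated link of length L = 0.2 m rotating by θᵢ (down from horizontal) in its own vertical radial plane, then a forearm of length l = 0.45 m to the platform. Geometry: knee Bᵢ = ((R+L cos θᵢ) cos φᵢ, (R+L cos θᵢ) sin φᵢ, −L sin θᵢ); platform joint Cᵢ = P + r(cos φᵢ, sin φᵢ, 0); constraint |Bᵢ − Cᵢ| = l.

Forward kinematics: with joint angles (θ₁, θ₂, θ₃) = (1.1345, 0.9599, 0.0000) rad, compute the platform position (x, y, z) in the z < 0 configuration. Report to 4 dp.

arm 1 at φ=0.0°: e+L cos θ1 = 0.2945;  S1 = (0.2945, 0.0000, -0.1813)
φ2=120.0°: virtual centre (-0.1624, 0.2812, -0.1638), radius l
arm 3 at φ=240.0°: e+L cos θ3 = 0.4100;  S3 = (-0.2050, -0.3551, 0.0000)
subtract pairs → two planes through P
[-0.9138 0.5624 0.0349]·P = 0.0127;  [-0.9990 -0.7101 0.3625]·P = 0.0485
Cramer: x(z) = -0.0300+0.1889z;  y(z) = -0.0261+0.2448z
quadratic in z: (1.0956)z²+(0.2272)z+(-0.0637)=0, √Δ=0.5750 → z ∈ {-0.3661, 0.1587}; z = -0.3661 (taking z<0)
x = -0.0991, y = -0.1158

(-0.0991, -0.1158, -0.3661)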